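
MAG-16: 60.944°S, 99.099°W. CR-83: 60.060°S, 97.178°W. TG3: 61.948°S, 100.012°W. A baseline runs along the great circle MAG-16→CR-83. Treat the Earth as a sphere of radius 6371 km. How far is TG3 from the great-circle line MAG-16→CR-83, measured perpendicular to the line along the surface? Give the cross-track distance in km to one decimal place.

50.8 km

δ₁₃ = central angle MAG-16→TG3 = 0.019106 rad  (haversine)
θ₁₃ = bearing MAG-16→TG3 = 203.093°,  θ₁₂ = bearing MAG-16→CR-83 = 47.776°
dₓₜ = R·arcsin(sin δ₁₃ · sin(θ₁₃ − θ₁₂)) = 6371·arcsin(0.01911·sin(155.317°)) = 50.831 km
|dₓₜ| = 50.831 km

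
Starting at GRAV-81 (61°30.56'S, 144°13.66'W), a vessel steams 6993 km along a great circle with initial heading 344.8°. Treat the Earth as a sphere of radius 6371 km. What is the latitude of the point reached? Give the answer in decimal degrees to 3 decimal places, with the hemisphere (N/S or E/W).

0.529°N

GRAV-81: φ = -61.50933°, λ = -144.22767°
δ = d/R = 6993/6371 = 1.097630 rad
φ₂ = arcsin(sin φ₁ cos δ + cos φ₁ sin δ cos θ)
   = arcsin(-0.87889·0.45571 + 0.47702·0.89013·0.96502) = 0.52902°
λ₂ = λ₁ + atan2(sin θ sin δ cos φ₁, cos δ − sin φ₁ sin φ₂) = -157.72454°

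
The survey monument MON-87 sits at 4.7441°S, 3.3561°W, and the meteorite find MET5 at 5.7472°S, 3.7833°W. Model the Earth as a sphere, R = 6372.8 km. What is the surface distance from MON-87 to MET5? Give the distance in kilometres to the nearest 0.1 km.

Δφ = -1.0031°,  Δλ = -0.4272°
a = sin²(Δφ/2) + cos φ₁ cos φ₂ sin²(Δλ/2) = 0.000090
c = 2·arcsin(√a) = 0.019017 rad = 1.0896°
d = R·c = 6372.8 × 0.019017 = 121.2 km

121.2 km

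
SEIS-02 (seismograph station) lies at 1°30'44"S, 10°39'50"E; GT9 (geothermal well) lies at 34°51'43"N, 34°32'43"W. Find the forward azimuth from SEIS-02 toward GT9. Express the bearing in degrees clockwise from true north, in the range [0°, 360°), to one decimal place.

315.2°

SEIS-02: φ = -1.51222°, λ = +10.66389°
GT9: φ = +34.86194°, λ = -34.54528°
Δλ = -45.2092°
y = sin Δλ · cos φ₂ = -0.582318
x = cos φ₁ sin φ₂ − sin φ₁ cos φ₂ cos Δλ = 0.586658
θ = atan2(y, x) = -44.7873° → 315.2127° (mod 360°)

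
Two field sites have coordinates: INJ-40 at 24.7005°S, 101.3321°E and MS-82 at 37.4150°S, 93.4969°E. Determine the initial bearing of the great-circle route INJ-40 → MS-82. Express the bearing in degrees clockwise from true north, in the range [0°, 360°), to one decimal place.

Δλ = -7.8352°
y = sin Δλ · cos φ₂ = -0.108276
x = cos φ₁ sin φ₂ − sin φ₁ cos φ₂ cos Δλ = -0.223192
θ = atan2(y, x) = -154.1207° → 205.8793° (mod 360°)

205.9°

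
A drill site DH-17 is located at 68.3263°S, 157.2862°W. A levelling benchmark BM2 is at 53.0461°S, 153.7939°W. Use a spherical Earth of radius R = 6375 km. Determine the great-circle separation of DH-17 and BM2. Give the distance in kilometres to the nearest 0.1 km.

1710.1 km

Δφ = 15.2802°,  Δλ = 3.4923°
a = sin²(Δφ/2) + cos φ₁ cos φ₂ sin²(Δλ/2) = 0.017882
c = 2·arcsin(√a) = 0.268250 rad = 15.3696°
d = R·c = 6375 × 0.268250 = 1710.1 km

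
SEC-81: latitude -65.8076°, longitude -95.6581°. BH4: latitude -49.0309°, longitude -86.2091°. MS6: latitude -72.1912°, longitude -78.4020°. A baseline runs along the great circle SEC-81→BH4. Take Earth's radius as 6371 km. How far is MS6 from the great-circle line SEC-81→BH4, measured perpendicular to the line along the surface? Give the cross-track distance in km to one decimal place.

δ₁₃ = central angle SEC-81→MS6 = 0.154047 rad  (haversine)
θ₁₃ = bearing SEC-81→MS6 = 143.752°,  θ₁₂ = bearing SEC-81→BH4 = 20.992°
dₓₜ = R·arcsin(sin δ₁₃ · sin(θ₁₃ − θ₁₂)) = 6371·arcsin(0.15344·sin(122.760°)) = 824.368 km
|dₓₜ| = 824.368 km

824.4 km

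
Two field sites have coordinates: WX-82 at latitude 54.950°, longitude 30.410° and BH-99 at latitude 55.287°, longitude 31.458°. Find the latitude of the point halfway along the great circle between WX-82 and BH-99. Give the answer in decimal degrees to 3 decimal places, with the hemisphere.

55.120°N

Bx = cos φ₂ cos Δλ = 0.569371,  By = cos φ₂ sin Δλ = 0.010416
φₘ = atan2(sin φ₁ + sin φ₂, √((cos φ₁ + Bx)² + By²)) = 55.11962°
λₘ = λ₁ + atan2(By, cos φ₁ + Bx) = 30.93179°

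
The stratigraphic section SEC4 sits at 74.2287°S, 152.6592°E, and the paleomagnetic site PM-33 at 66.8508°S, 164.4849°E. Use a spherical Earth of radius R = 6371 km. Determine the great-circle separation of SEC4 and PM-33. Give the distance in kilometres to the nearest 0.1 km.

Δφ = 7.3779°,  Δλ = 11.8257°
a = sin²(Δφ/2) + cos φ₁ cos φ₂ sin²(Δλ/2) = 0.005274
c = 2·arcsin(√a) = 0.145366 rad = 8.3289°
d = R·c = 6371 × 0.145366 = 926.1 km

926.1 km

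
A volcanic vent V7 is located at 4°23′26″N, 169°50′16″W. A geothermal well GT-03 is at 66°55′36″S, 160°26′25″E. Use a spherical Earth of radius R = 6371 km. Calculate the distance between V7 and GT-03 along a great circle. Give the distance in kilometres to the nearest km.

8273 km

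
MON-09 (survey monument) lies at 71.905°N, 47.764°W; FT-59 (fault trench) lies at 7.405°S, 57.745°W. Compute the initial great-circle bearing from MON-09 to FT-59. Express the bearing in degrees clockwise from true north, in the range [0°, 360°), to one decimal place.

Δλ = -9.9810°
y = sin Δλ · cos φ₂ = -0.171876
x = cos φ₁ sin φ₂ − sin φ₁ cos φ₂ cos Δλ = -0.968379
θ = atan2(y, x) = -169.9355° → 190.0645° (mod 360°)

190.1°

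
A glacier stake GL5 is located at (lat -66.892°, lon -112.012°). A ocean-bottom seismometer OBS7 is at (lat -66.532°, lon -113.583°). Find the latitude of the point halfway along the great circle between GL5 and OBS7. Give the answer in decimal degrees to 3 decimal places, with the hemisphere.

Bx = cos φ₂ cos Δλ = 0.398087,  By = cos φ₂ sin Δλ = -0.010918
φₘ = atan2(sin φ₁ + sin φ₂, √((cos φ₁ + Bx)² + By²)) = -66.71396°
λₘ = λ₁ + atan2(By, cos φ₁ + Bx) = -112.80323°

66.714°S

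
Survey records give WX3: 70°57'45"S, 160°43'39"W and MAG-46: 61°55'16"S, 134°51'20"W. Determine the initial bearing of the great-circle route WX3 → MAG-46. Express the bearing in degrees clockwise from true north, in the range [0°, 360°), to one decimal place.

61.3°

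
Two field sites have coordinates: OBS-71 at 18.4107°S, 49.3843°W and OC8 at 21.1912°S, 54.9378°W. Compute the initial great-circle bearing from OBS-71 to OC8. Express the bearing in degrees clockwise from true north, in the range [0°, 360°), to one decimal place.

241.1°

Δλ = -5.5535°
y = sin Δλ · cos φ₂ = -0.090231
x = cos φ₁ sin φ₂ − sin φ₁ cos φ₂ cos Δλ = -0.049892
θ = atan2(y, x) = -118.9398° → 241.0602° (mod 360°)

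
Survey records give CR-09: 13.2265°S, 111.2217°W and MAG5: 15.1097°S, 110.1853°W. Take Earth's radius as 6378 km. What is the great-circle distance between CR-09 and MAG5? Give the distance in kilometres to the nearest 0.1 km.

Δφ = -1.8832°,  Δλ = 1.0364°
a = sin²(Δφ/2) + cos φ₁ cos φ₂ sin²(Δλ/2) = 0.000347
c = 2·arcsin(√a) = 0.037254 rad = 2.1345°
d = R·c = 6378 × 0.037254 = 237.6 km

237.6 km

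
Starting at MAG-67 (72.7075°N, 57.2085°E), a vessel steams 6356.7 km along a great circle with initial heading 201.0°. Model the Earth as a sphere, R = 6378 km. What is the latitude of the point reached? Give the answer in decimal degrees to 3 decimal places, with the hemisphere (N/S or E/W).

16.592°N

δ = d/R = 6356.7/6378 = 0.996660 rad
φ₂ = arcsin(sin φ₁ cos δ + cos φ₁ sin δ cos θ)
   = arcsin(0.95480·0.54311 + 0.29725·0.83966·-0.93358) = 16.59167°
λ₂ = λ₁ + atan2(sin θ sin δ cos φ₁, cos δ − sin φ₁ sin φ₂) = 38.90920°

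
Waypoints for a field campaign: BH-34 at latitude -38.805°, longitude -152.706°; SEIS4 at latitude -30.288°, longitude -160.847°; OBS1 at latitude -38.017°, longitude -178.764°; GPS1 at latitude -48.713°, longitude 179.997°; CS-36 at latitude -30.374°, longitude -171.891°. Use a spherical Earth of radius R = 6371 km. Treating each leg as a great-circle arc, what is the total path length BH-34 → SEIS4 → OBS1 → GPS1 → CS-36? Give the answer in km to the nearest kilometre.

6404 km

BH-34→SEIS4: c = 0.189010 rad, d = 1204.18 km
SEIS4→OBS1: c = 0.291119 rad, d = 1854.72 km
OBS1→GPS1: c = 0.187334 rad, d = 1193.51 km
GPS1→CS-36: c = 0.337711 rad, d = 2151.56 km
Total = 1204.18 + 1854.72 + 1193.51 + 2151.56 = 6403.96 km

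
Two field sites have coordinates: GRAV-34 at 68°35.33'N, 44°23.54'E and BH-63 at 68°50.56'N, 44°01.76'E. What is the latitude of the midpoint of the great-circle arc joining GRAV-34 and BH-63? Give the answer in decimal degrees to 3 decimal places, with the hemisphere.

68.716°N

GRAV-34: φ = +68.58883°, λ = +44.39233°
BH-63: φ = +68.84267°, λ = +44.02933°
Bx = cos φ₂ cos Δλ = 0.360923,  By = cos φ₂ sin Δλ = -0.002287
φₘ = atan2(sin φ₁ + sin φ₂, √((cos φ₁ + Bx)² + By²)) = 68.71585°
λₘ = λ₁ + atan2(By, cos φ₁ + Bx) = 44.21187°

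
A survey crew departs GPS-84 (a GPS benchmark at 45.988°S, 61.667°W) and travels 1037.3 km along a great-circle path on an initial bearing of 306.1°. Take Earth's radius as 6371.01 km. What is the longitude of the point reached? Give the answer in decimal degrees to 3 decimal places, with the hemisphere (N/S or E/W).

δ = d/R = 1037.3/6371.01 = 0.162816 rad
φ₂ = arcsin(sin φ₁ cos δ + cos φ₁ sin δ cos θ)
   = arcsin(-0.71919·0.98677 + 0.69481·0.16210·0.58920) = -40.04010°
λ₂ = λ₁ + atan2(sin θ sin δ cos φ₁, cos δ − sin φ₁ sin φ₂) = -71.51724°

71.517°W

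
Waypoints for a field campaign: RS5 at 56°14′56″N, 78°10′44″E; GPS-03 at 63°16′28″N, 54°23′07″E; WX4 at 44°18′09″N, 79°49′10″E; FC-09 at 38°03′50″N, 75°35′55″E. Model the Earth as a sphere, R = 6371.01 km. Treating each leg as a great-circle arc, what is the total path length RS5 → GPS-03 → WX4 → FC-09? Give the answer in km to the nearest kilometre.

4963 km

RS5: φ = +56.24889°, λ = +78.17889°
GPS-03: φ = +63.27444°, λ = +54.38528°
WX4: φ = +44.30250°, λ = +79.81944°
FC-09: φ = +38.06389°, λ = +75.59861°
RS5→GPS-03: c = 0.240349 rad, d = 1531.26 km
GPS-03→WX4: c = 0.416565 rad, d = 2653.94 km
WX4→FC-09: c = 0.122144 rad, d = 778.18 km
Total = 1531.26 + 2653.94 + 778.18 = 4963.38 km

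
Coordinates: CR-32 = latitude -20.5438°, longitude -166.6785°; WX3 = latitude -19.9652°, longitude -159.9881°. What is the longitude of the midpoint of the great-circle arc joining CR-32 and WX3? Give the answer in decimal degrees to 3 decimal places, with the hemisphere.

163.327°W

Bx = cos φ₂ cos Δλ = 0.933500,  By = cos φ₂ sin Δλ = 0.109502
φₘ = atan2(sin φ₁ + sin φ₂, √((cos φ₁ + Bx)² + By²)) = -20.28626°
λₘ = λ₁ + atan2(By, cos φ₁ + Bx) = -163.32706°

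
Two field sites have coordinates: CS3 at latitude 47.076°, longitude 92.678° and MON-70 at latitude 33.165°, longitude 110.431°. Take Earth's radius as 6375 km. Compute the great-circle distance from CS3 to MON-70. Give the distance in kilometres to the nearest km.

Δφ = -13.9110°,  Δλ = 17.7530°
a = sin²(Δφ/2) + cos φ₁ cos φ₂ sin²(Δλ/2) = 0.028239
c = 2·arcsin(√a) = 0.337689 rad = 19.3482°
d = R·c = 6375 × 0.337689 = 2152.8 km

2153 km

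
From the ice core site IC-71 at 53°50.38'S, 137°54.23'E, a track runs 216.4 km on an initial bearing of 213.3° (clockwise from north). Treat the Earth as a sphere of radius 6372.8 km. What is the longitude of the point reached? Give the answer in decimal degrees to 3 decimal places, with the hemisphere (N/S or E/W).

IC-71: φ = -53.83967°, λ = +137.90383°
δ = d/R = 216.4/6372.8 = 0.033957 rad
φ₂ = arcsin(sin φ₁ cos δ + cos φ₁ sin δ cos θ)
   = arcsin(-0.80737·0.99942 + 0.59005·0.03395·-0.83581) = -55.45152°
λ₂ = λ₁ + atan2(sin θ sin δ cos φ₁, cos δ − sin φ₁ sin φ₂) = 136.02030°

136.020°E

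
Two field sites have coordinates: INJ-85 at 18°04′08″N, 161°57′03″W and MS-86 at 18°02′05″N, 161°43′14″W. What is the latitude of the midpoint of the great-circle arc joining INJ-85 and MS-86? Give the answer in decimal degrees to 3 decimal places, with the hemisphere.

INJ-85: φ = +18.06889°, λ = -161.95083°
MS-86: φ = +18.03472°, λ = -161.72056°
Bx = cos φ₂ cos Δλ = 0.950861,  By = cos φ₂ sin Δλ = 0.003822
φₘ = atan2(sin φ₁ + sin φ₂, √((cos φ₁ + Bx)² + By²)) = 18.05184°
λₘ = λ₁ + atan2(By, cos φ₁ + Bx) = -161.83568°

18.052°N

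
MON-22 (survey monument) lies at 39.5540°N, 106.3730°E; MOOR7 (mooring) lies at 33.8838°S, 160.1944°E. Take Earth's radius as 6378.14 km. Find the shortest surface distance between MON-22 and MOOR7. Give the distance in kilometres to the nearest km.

Δφ = -73.4378°,  Δλ = 53.8214°
a = sin²(Δφ/2) + cos φ₁ cos φ₂ sin²(Δλ/2) = 0.488591
c = 2·arcsin(√a) = 1.547977 rad = 88.6925°
d = R·c = 6378.14 × 1.547977 = 9873.2 km

9873 km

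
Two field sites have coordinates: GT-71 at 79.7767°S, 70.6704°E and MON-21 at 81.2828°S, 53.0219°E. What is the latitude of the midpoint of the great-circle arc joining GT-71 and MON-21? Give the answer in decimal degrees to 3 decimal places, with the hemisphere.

Bx = cos φ₂ cos Δλ = 0.144424,  By = cos φ₂ sin Δλ = -0.045949
φₘ = atan2(sin φ₁ + sin φ₂, √((cos φ₁ + Bx)² + By²)) = -80.63916°
λₘ = λ₁ + atan2(By, cos φ₁ + Bx) = 62.54699°

80.639°S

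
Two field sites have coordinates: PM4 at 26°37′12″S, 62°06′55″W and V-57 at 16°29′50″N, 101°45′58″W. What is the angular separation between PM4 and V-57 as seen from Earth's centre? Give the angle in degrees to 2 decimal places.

PM4: φ = -26.62000°, λ = -62.11528°
V-57: φ = +16.49722°, λ = -101.76611°
Δφ = 43.1172°,  Δλ = -39.6508°
a = sin²(Δφ/2) + cos φ₁ cos φ₂ sin²(Δλ/2) = 0.233622
c = 2·arcsin(√a) = 1.008941 rad = 57.8081°

57.81°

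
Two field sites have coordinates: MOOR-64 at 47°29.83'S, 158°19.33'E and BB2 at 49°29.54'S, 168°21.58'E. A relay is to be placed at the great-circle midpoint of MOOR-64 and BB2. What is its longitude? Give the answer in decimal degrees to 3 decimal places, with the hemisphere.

163.242°E

MOOR-64: φ = -47.49717°, λ = +158.32217°
BB2: φ = -49.49233°, λ = +168.35967°
Bx = cos φ₂ cos Δλ = 0.639608,  By = cos φ₂ sin Δλ = 0.113212
φₘ = atan2(sin φ₁ + sin φ₂, √((cos φ₁ + Bx)² + By²)) = -48.60391°
λₘ = λ₁ + atan2(By, cos φ₁ + Bx) = 163.24190°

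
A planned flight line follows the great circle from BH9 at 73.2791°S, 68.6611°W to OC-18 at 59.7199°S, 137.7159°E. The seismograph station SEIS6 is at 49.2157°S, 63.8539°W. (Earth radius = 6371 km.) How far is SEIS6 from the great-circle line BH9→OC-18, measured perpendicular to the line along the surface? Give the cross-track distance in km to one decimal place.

δ₁₃ = central angle BH9→SEIS6 = 0.421604 rad  (haversine)
θ₁₃ = bearing BH9→SEIS6 = 7.687°,  θ₁₂ = bearing BH9→OC-18 = 198.206°
dₓₜ = R·arcsin(sin δ₁₃ · sin(θ₁₃ − θ₁₂)) = 6371·arcsin(0.40922·sin(-190.519°)) = 476.415 km
|dₓₜ| = 476.415 km

476.4 km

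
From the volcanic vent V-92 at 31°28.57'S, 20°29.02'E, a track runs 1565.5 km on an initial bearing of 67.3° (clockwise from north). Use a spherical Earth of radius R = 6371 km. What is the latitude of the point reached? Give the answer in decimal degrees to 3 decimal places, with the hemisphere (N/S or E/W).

25.239°S

V-92: φ = -31.47617°, λ = +20.48367°
δ = d/R = 1565.5/6371 = 0.245723 rad
φ₂ = arcsin(sin φ₁ cos δ + cos φ₁ sin δ cos θ)
   = arcsin(-0.52214·0.96996 + 0.85286·0.24326·0.38591) = -25.23918°
λ₂ = λ₁ + atan2(sin θ sin δ cos φ₁, cos δ − sin φ₁ sin φ₂) = 34.84871°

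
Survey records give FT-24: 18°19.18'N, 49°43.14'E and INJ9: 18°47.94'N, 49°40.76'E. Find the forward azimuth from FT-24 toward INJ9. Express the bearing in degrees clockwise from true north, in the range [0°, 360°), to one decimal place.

FT-24: φ = +18.31967°, λ = +49.71900°
INJ9: φ = +18.79900°, λ = +49.67933°
Δλ = -0.0397°
y = sin Δλ · cos φ₂ = -0.000655
x = cos φ₁ sin φ₂ − sin φ₁ cos φ₂ cos Δλ = 0.008366
θ = atan2(y, x) = -4.4794° → 355.5206° (mod 360°)

355.5°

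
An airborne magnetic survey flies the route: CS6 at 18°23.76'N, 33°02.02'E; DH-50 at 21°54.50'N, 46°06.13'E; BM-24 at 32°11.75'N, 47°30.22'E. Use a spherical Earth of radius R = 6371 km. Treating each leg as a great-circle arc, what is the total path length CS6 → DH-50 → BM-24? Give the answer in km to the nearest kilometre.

CS6: φ = +18.39600°, λ = +33.03367°
DH-50: φ = +21.90833°, λ = +46.10217°
BM-24: φ = +32.19583°, λ = +47.50367°
CS6→DH-50: c = 0.222629 rad, d = 1418.37 km
DH-50→BM-24: c = 0.180861 rad, d = 1152.27 km
Total = 1418.37 + 1152.27 = 2570.63 km

2571 km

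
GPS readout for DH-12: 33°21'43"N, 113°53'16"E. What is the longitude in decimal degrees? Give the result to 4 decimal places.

113° + 53′/60 + 16″/3600 = 113 + 0.88333 + 0.00444 = 113.8878°

113.8878°E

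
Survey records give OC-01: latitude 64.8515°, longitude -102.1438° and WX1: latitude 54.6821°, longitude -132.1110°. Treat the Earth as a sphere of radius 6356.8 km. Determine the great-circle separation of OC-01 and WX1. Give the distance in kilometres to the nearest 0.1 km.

Δφ = -10.1694°,  Δλ = -29.9672°
a = sin²(Δφ/2) + cos φ₁ cos φ₂ sin²(Δλ/2) = 0.024277
c = 2·arcsin(√a) = 0.312897 rad = 17.9277°
d = R·c = 6356.8 × 0.312897 = 1989.0 km

1989.0 km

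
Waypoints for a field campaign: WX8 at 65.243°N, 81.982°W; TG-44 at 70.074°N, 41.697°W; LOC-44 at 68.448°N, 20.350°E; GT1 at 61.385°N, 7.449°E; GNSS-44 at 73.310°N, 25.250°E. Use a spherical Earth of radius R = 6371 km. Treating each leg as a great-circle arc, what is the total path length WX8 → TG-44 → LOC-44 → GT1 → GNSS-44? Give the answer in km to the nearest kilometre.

6597 km

WX8→TG-44: c = 0.274357 rad, d = 1747.93 km
TG-44→LOC-44: c = 0.367891 rad, d = 2343.83 km
LOC-44→GT1: c = 0.155265 rad, d = 989.19 km
GT1→GNSS-44: c = 0.237905 rad, d = 1515.69 km
Total = 1747.93 + 2343.83 + 989.19 + 1515.69 = 6596.64 km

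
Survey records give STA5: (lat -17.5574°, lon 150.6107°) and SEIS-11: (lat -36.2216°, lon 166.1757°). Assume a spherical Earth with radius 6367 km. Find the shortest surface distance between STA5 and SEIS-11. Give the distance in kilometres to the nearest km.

2577 km

Δφ = -18.6642°,  Δλ = 15.5650°
a = sin²(Δφ/2) + cos φ₁ cos φ₂ sin²(Δλ/2) = 0.040399
c = 2·arcsin(√a) = 0.404745 rad = 23.1902°
d = R·c = 6367 × 0.404745 = 2577.0 km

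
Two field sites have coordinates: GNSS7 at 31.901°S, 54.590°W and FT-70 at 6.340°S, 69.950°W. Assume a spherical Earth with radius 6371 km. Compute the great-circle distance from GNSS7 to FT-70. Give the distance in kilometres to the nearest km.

3259 km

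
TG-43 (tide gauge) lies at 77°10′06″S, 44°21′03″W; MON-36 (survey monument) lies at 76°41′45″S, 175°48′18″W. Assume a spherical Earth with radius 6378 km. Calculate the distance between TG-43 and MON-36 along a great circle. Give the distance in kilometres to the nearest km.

2648 km

TG-43: φ = -77.16833°, λ = -44.35083°
MON-36: φ = -76.69583°, λ = -175.80500°
Δφ = 0.4725°,  Δλ = -131.4542°
a = sin²(Δφ/2) + cos φ₁ cos φ₂ sin²(Δλ/2) = 0.042487
c = 2·arcsin(√a) = 0.415226 rad = 23.7907°
d = R·c = 6378 × 0.415226 = 2648.3 km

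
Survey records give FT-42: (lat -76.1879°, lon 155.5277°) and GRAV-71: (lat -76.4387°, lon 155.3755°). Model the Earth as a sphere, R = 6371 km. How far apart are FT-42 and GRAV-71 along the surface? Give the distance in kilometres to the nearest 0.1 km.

28.2 km

Δφ = -0.2508°,  Δλ = -0.1522°
a = sin²(Δφ/2) + cos φ₁ cos φ₂ sin²(Δλ/2) = 0.000005
c = 2·arcsin(√a) = 0.004422 rad = 0.2534°
d = R·c = 6371 × 0.004422 = 28.2 km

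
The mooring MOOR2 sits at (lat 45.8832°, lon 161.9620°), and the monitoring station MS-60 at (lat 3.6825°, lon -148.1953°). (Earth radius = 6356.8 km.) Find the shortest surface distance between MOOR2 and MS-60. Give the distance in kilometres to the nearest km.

Δφ = -42.2007°,  Δλ = 49.8427°
a = sin²(Δφ/2) + cos φ₁ cos φ₂ sin²(Δλ/2) = 0.252947
c = 2·arcsin(√a) = 1.053991 rad = 60.3892°
d = R·c = 6356.8 × 1.053991 = 6700.0 km

6700 km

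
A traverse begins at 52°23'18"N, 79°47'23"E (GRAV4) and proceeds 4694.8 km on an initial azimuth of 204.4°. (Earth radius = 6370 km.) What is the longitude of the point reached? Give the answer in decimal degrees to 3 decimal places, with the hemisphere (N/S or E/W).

63.281°E

GRAV4: φ = +52.38833°, λ = +79.78972°
δ = d/R = 4694.8/6370 = 0.737017 rad
φ₂ = arcsin(sin φ₁ cos δ + cos φ₁ sin δ cos θ)
   = arcsin(0.79217·0.74048 + 0.61031·0.67208·-0.91068) = 12.30051°
λ₂ = λ₁ + atan2(sin θ sin δ cos φ₁, cos δ − sin φ₁ sin φ₂) = 63.28087°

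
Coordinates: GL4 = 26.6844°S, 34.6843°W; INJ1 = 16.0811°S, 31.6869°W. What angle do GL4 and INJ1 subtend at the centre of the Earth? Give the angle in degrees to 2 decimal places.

Δφ = 10.6033°,  Δλ = 2.9974°
a = sin²(Δφ/2) + cos φ₁ cos φ₂ sin²(Δλ/2) = 0.009125
c = 2·arcsin(√a) = 0.191340 rad = 10.9630°

10.96°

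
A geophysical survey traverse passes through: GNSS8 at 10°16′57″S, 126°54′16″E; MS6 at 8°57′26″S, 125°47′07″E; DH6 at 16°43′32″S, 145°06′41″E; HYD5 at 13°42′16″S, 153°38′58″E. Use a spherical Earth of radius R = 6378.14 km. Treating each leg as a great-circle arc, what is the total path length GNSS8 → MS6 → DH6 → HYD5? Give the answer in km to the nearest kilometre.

3435 km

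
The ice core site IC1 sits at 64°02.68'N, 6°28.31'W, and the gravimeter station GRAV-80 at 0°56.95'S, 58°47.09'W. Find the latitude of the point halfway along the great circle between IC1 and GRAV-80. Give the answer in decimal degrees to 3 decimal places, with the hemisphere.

IC1: φ = +64.04467°, λ = -6.47183°
GRAV-80: φ = -0.94917°, λ = -58.78483°
Bx = cos φ₂ cos Δλ = 0.611264,  By = cos φ₂ sin Δλ = -0.791254
φₘ = atan2(sin φ₁ + sin φ₂, √((cos φ₁ + Bx)² + By²)) = 33.88988°
λₘ = λ₁ + atan2(By, cos φ₁ + Bx) = -43.50057°

33.890°N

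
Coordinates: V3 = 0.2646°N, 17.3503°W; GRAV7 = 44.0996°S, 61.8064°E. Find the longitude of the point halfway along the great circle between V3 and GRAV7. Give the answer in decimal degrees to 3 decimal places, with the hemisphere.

14.505°E

Bx = cos φ₂ cos Δλ = 0.135097,  By = cos φ₂ sin Δλ = 0.705309
φₘ = atan2(sin φ₁ + sin φ₂, √((cos φ₁ + Bx)² + By²)) = -27.35205°
λₘ = λ₁ + atan2(By, cos φ₁ + Bx) = 14.50529°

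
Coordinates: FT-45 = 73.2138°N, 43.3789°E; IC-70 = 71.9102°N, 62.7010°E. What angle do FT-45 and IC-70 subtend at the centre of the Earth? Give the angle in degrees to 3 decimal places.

Δφ = -1.3036°,  Δλ = 19.3221°
a = sin²(Δφ/2) + cos φ₁ cos φ₂ sin²(Δλ/2) = 0.002655
c = 2·arcsin(√a) = 0.103098 rad = 5.9071°

5.907°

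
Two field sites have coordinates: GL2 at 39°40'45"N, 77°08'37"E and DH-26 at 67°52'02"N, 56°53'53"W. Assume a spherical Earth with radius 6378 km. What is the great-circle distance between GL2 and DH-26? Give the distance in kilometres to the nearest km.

7464 km

GL2: φ = +39.67917°, λ = +77.14361°
DH-26: φ = +67.86722°, λ = -56.89806°
Δφ = 28.1881°,  Δλ = -134.0417°
a = sin²(Δφ/2) + cos φ₁ cos φ₂ sin²(Δλ/2) = 0.305068
c = 2·arcsin(√a) = 1.170313 rad = 67.0540°
d = R·c = 6378 × 1.170313 = 7464.3 km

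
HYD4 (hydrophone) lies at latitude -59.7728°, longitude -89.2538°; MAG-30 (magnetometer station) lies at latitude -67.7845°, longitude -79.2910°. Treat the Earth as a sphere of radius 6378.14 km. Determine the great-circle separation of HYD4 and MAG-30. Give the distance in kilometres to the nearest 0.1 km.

Δφ = -8.0117°,  Δλ = 9.9628°
a = sin²(Δφ/2) + cos φ₁ cos φ₂ sin²(Δλ/2) = 0.006315
c = 2·arcsin(√a) = 0.159106 rad = 9.1161°
d = R·c = 6378.14 × 0.159106 = 1014.8 km

1014.8 km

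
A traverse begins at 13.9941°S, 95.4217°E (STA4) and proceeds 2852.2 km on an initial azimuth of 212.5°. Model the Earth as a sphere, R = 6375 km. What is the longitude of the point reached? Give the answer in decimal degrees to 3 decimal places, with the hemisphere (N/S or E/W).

δ = d/R = 2852.2/6375 = 0.447404 rad
φ₂ = arcsin(sin φ₁ cos δ + cos φ₁ sin δ cos θ)
   = arcsin(-0.24182·0.90157 + 0.97032·0.43263·-0.84339) = -34.89431°
λ₂ = λ₁ + atan2(sin θ sin δ cos φ₁, cos δ − sin φ₁ sin φ₂) = 78.95826°

78.958°E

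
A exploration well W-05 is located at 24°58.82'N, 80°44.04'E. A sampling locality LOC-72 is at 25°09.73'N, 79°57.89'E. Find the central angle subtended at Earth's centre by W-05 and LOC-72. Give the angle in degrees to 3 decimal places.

W-05: φ = +24.98033°, λ = +80.73400°
LOC-72: φ = +25.16217°, λ = +79.96483°
Δφ = 0.1818°,  Δλ = -0.7692°
a = sin²(Δφ/2) + cos φ₁ cos φ₂ sin²(Δλ/2) = 0.000039
c = 2·arcsin(√a) = 0.012567 rad = 0.7200°

0.720°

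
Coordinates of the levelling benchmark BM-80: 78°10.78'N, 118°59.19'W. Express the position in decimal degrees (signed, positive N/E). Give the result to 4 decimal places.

lat: 78.1797° N → +78.1797°
lon: 118.9865° W → -118.9865°

+78.1797°, -118.9865°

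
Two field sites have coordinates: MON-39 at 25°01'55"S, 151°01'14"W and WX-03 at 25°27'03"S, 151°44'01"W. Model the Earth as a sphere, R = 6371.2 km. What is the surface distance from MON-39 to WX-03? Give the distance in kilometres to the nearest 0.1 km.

85.5 km

MON-39: φ = -25.03194°, λ = -151.02056°
WX-03: φ = -25.45083°, λ = -151.73361°
Δφ = -0.4189°,  Δλ = -0.7131°
a = sin²(Δφ/2) + cos φ₁ cos φ₂ sin²(Δλ/2) = 0.000045
c = 2·arcsin(√a) = 0.013423 rad = 0.7691°
d = R·c = 6371.2 × 0.013423 = 85.5 km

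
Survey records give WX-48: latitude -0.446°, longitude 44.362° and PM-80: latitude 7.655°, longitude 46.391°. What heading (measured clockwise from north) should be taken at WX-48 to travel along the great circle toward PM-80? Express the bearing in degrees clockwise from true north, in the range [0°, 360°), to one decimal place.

Δλ = 2.0290°
y = sin Δλ · cos φ₂ = 0.035090
x = cos φ₁ sin φ₂ − sin φ₁ cos φ₂ cos Δλ = 0.140914
θ = atan2(y, x) = 13.9832° → 13.9832° (mod 360°)

14.0°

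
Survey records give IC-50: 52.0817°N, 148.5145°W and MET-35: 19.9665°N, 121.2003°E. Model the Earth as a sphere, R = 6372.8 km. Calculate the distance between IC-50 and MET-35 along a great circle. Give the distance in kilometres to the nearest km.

Δφ = -32.1152°,  Δλ = -90.2852°
a = sin²(Δφ/2) + cos φ₁ cos φ₂ sin²(Δλ/2) = 0.366747
c = 2·arcsin(√a) = 1.301029 rad = 74.5435°
d = R·c = 6372.8 × 1.301029 = 8291.2 km

8291 km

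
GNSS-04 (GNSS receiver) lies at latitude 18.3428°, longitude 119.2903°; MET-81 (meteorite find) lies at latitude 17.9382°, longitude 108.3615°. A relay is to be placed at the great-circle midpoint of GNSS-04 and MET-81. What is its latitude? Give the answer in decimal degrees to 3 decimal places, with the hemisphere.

18.218°N

Bx = cos φ₂ cos Δλ = 0.934134,  By = cos φ₂ sin Δλ = -0.180373
φₘ = atan2(sin φ₁ + sin φ₂, √((cos φ₁ + Bx)² + By²)) = 18.21786°
λₘ = λ₁ + atan2(By, cos φ₁ + Bx) = 113.81956°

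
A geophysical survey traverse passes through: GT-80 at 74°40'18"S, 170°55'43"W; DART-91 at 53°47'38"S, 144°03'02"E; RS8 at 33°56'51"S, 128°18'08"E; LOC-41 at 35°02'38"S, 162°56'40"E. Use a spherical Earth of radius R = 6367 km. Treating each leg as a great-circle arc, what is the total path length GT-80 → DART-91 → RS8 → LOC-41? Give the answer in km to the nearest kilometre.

GT-80: φ = -74.67167°, λ = -170.92861°
DART-91: φ = -53.79389°, λ = +144.05056°
RS8: φ = -33.94750°, λ = +128.30222°
LOC-41: φ = -35.04389°, λ = +162.94444°
GT-80→DART-91: c = 0.476583 rad, d = 3034.41 km
DART-91→RS8: c = 0.397032 rad, d = 2527.90 km
RS8→LOC-41: c = 0.496168 rad, d = 3159.10 km
Total = 3034.41 + 2527.90 + 3159.10 = 8721.41 km

8721 km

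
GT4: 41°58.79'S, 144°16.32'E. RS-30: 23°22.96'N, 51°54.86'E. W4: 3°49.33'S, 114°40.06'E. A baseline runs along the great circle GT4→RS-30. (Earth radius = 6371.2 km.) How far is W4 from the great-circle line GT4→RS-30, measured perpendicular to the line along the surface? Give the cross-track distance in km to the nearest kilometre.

GT4: φ = -41.97983°, λ = +144.27200°
RS-30: φ = +23.38267°, λ = +51.91433°
W4: φ = -3.82217°, λ = +114.66767°
δ₁₃ = central angle GT4→W4 = 0.810016 rad  (haversine)
θ₁₃ = bearing GT4→W4 = 317.115°,  θ₁₂ = bearing GT4→RS-30 = 286.392°
dₓₜ = R·arcsin(sin δ₁₃ · sin(θ₁₃ − θ₁₂)) = 6371.2·arcsin(0.72430·sin(30.723°)) = 2414.995 km
|dₓₜ| = 2414.995 km

2415 km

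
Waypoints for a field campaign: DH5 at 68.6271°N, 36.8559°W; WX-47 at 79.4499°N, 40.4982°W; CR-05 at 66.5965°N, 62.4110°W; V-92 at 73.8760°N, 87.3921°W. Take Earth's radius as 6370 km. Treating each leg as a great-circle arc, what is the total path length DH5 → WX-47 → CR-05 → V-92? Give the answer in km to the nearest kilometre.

4003 km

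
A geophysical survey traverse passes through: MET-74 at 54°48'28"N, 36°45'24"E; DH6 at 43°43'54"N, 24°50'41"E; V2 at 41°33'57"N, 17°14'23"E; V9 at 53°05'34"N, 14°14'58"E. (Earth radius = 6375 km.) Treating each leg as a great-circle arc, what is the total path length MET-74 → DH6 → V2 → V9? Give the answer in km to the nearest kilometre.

3470 km

MET-74: φ = +54.80778°, λ = +36.75667°
DH6: φ = +43.73167°, λ = +24.84472°
V2: φ = +41.56583°, λ = +17.23972°
V9: φ = +53.09278°, λ = +14.24944°
MET-74→DH6: c = 0.235468 rad, d = 1501.11 km
DH6→V2: c = 0.104640 rad, d = 667.08 km
V2→V9: c = 0.204222 rad, d = 1301.92 km
Total = 1501.11 + 667.08 + 1301.92 = 3470.11 km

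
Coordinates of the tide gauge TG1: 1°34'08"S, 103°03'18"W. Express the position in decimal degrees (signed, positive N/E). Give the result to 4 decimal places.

-1.5689°, -103.0550°

lat: 1.5689° S → -1.5689°
lon: 103.0550° W → -103.0550°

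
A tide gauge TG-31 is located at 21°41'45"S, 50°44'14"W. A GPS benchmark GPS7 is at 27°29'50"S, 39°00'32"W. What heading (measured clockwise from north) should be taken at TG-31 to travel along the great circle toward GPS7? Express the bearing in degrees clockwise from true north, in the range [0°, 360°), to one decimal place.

TG-31: φ = -21.69583°, λ = -50.73722°
GPS7: φ = -27.49722°, λ = -39.00889°
Δλ = 11.7283°
y = sin Δλ · cos φ₂ = 0.180309
x = cos φ₁ sin φ₂ − sin φ₁ cos φ₂ cos Δλ = -0.107927
θ = atan2(y, x) = 120.9033° → 120.9033° (mod 360°)

120.9°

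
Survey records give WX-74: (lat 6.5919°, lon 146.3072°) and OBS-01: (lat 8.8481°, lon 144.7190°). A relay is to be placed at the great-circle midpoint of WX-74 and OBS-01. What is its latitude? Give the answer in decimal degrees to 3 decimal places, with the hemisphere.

Bx = cos φ₂ cos Δλ = 0.987720,  By = cos φ₂ sin Δλ = -0.027386
φₘ = atan2(sin φ₁ + sin φ₂, √((cos φ₁ + Bx)² + By²)) = 7.72073°
λₘ = λ₁ + atan2(By, cos φ₁ + Bx) = 145.51522°

7.721°N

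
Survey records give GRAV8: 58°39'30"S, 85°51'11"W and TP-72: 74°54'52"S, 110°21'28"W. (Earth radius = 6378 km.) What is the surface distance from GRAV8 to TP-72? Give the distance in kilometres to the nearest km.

2069 km

GRAV8: φ = -58.65833°, λ = -85.85306°
TP-72: φ = -74.91444°, λ = -110.35778°
Δφ = -16.2561°,  Δλ = -24.5047°
a = sin²(Δφ/2) + cos φ₁ cos φ₂ sin²(Δλ/2) = 0.026087
c = 2·arcsin(√a) = 0.324449 rad = 18.5895°
d = R·c = 6378 × 0.324449 = 2069.3 km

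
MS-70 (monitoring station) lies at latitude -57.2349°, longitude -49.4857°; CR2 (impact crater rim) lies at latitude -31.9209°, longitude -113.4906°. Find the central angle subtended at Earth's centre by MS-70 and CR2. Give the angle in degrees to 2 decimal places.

49.76°

Δφ = 25.3140°,  Δλ = -64.0049°
a = sin²(Δφ/2) + cos φ₁ cos φ₂ sin²(Δλ/2) = 0.177022
c = 2·arcsin(√a) = 0.868522 rad = 49.7627°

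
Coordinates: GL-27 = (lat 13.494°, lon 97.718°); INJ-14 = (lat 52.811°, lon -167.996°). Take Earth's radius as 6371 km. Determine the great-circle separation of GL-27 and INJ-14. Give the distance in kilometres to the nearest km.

Δφ = 39.3170°,  Δλ = 94.2860°
a = sin²(Δφ/2) + cos φ₁ cos φ₂ sin²(Δλ/2) = 0.429017
c = 2·arcsin(√a) = 1.428349 rad = 81.8384°
d = R·c = 6371 × 1.428349 = 9100.0 km

9100 km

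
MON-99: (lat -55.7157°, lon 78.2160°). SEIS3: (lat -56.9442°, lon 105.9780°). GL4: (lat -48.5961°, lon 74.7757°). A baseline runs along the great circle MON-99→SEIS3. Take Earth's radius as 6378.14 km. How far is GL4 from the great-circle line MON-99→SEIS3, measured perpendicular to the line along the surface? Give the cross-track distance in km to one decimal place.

684.6 km

δ₁₃ = central angle MON-99→GL4 = 0.129565 rad  (haversine)
θ₁₃ = bearing MON-99→GL4 = 342.111°,  θ₁₂ = bearing MON-99→SEIS3 = 106.097°
dₓₜ = R·arcsin(sin δ₁₃ · sin(θ₁₃ − θ₁₂)) = 6378.14·arcsin(0.12920·sin(236.015°)) = -684.618 km
|dₓₜ| = 684.618 km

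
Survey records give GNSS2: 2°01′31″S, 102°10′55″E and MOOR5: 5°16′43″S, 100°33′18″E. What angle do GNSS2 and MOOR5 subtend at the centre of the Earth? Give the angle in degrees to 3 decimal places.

3.636°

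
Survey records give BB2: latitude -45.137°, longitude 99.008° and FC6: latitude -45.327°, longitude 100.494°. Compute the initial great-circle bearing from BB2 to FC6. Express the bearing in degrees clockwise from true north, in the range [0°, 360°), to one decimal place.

100.8°

Δλ = 1.4860°
y = sin Δλ · cos φ₂ = 0.018232
x = cos φ₁ sin φ₂ − sin φ₁ cos φ₂ cos Δλ = -0.003484
θ = atan2(y, x) = 100.8174° → 100.8174° (mod 360°)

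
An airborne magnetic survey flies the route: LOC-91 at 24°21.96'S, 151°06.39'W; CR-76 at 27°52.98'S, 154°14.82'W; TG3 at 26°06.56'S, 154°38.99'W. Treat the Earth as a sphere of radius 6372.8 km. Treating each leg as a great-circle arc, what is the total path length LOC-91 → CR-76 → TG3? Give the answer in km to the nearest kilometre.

LOC-91: φ = -24.36600°, λ = -151.10650°
CR-76: φ = -27.88300°, λ = -154.24700°
TG3: φ = -26.10933°, λ = -154.64983°
LOC-91→CR-76: c = 0.078666 rad, d = 501.32 km
CR-76→TG3: c = 0.031584 rad, d = 201.28 km
Total = 501.32 + 201.28 = 702.60 km

703 km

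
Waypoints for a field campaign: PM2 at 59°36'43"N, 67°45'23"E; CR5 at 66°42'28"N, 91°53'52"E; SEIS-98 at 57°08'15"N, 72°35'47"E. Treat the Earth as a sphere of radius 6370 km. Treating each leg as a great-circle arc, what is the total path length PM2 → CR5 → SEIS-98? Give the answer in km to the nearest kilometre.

PM2: φ = +59.61194°, λ = +67.75639°
CR5: φ = +66.70778°, λ = +91.89778°
SEIS-98: φ = +57.13750°, λ = +72.59639°
PM2→CR5: c = 0.224765 rad, d = 1431.75 km
CR5→SEIS-98: c = 0.228433 rad, d = 1455.12 km
Total = 1431.75 + 1455.12 = 2886.87 km

2887 km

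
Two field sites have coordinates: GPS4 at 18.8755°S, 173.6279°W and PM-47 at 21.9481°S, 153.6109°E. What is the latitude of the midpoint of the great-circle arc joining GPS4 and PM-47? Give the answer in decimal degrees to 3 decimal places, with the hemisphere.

Bx = cos φ₂ cos Δλ = 0.779985,  By = cos φ₂ sin Δλ = -0.501919
φₘ = atan2(sin φ₁ + sin φ₂, √((cos φ₁ + Bx)² + By²)) = -21.19995°
λₘ = λ₁ + atan2(By, cos φ₁ + Bx) = 170.15959°

21.200°S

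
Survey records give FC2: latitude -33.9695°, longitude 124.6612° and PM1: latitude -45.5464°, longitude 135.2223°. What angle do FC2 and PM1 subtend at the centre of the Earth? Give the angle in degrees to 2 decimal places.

14.11°

Δφ = -11.5769°,  Δλ = 10.5611°
a = sin²(Δφ/2) + cos φ₁ cos φ₂ sin²(Δλ/2) = 0.015091
c = 2·arcsin(√a) = 0.246316 rad = 14.1129°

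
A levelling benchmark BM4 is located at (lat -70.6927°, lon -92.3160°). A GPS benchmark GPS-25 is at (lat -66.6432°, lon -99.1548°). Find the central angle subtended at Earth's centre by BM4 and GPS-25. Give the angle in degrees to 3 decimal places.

Δφ = 4.0495°,  Δλ = -6.8388°
a = sin²(Δφ/2) + cos φ₁ cos φ₂ sin²(Δλ/2) = 0.001715
c = 2·arcsin(√a) = 0.082839 rad = 4.7463°

4.746°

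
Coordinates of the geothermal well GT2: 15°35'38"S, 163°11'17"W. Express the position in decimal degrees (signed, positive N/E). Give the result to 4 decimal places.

lat: 15.5939° S → -15.5939°
lon: 163.1881° W → -163.1881°

-15.5939°, -163.1881°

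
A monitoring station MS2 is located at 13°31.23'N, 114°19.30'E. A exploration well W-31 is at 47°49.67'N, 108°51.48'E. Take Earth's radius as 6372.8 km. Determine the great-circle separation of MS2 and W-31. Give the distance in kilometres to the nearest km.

3849 km

MS2: φ = +13.52050°, λ = +114.32167°
W-31: φ = +47.82783°, λ = +108.85800°
Δφ = 34.3073°,  Δλ = -5.4637°
a = sin²(Δφ/2) + cos φ₁ cos φ₂ sin²(Δλ/2) = 0.088470
c = 2·arcsin(√a) = 0.604017 rad = 34.6076°
d = R·c = 6372.8 × 0.604017 = 3849.3 km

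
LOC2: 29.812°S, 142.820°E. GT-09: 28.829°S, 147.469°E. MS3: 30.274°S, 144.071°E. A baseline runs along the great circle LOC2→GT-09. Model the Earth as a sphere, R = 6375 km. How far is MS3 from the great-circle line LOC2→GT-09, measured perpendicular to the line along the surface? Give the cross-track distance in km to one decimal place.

76.8 km

δ₁₃ = central angle LOC2→MS3 = 0.020549 rad  (haversine)
θ₁₃ = bearing LOC2→MS3 = 113.416°,  θ₁₂ = bearing LOC2→GT-09 = 77.515°
dₓₜ = R·arcsin(sin δ₁₃ · sin(θ₁₃ − θ₁₂)) = 6375·arcsin(0.02055·sin(35.902°)) = 76.813 km
|dₓₜ| = 76.813 km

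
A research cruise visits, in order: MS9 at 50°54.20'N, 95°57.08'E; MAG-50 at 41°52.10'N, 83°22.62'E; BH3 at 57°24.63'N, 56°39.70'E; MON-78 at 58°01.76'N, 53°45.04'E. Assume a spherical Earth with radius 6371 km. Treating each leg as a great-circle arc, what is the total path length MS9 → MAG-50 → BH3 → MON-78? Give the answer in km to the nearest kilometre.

4131 km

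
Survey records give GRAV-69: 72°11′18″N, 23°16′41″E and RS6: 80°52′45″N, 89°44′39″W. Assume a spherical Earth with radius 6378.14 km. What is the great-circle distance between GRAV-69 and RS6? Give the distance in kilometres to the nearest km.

GRAV-69: φ = +72.18833°, λ = +23.27806°
RS6: φ = +80.87917°, λ = -89.74417°
Δφ = 8.6908°,  Δλ = -113.0222°
a = sin²(Δφ/2) + cos φ₁ cos φ₂ sin²(Δλ/2) = 0.039467
c = 2·arcsin(√a) = 0.399987 rad = 22.9176°
d = R·c = 6378.14 × 0.399987 = 2551.2 km

2551 km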